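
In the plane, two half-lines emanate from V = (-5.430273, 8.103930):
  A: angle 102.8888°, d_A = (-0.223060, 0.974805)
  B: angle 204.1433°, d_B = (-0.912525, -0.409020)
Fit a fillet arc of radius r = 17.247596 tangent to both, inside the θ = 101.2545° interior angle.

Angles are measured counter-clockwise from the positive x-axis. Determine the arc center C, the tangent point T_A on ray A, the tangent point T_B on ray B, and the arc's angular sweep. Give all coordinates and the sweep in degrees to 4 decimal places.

bisector direction at 153.5161° = (-0.895059,0.445947)
center distance |VC| = r/sin(θ/2) = 17.247596/sin(50.6272°) = 22.311523
C = V + |VC|·bis = (-25.4004,18.0537)
T_A = V + ((C−V)·d_A)·d_A = V + 14.1536·d_A = (-8.5874,21.9009)
T_B = V + ((C−V)·d_B)·d_B = V + 14.1536·d_B = (-18.3458,2.3148)
sweep = 180° − θ = 78.7455°

center=(-25.4004,18.0537) T_A=(-8.5874,21.9009) T_B=(-18.3458,2.3148) sweep=78.7455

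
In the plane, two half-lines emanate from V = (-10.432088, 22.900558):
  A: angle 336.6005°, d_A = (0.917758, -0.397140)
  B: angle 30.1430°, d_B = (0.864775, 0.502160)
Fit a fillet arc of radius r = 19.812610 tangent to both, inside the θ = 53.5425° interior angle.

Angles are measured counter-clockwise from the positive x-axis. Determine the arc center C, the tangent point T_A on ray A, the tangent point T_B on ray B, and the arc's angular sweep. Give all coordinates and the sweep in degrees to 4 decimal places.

bisector direction at 3.3718° = (0.998269,0.058814)
center distance |VC| = r/sin(θ/2) = 19.812610/sin(26.7712°) = 43.986030
C = V + |VC|·bis = (33.4778,25.4876)
T_A = V + ((C−V)·d_A)·d_A = V + 39.2713·d_A = (25.6094,7.3044)
T_B = V + ((C−V)·d_B)·d_B = V + 39.2713·d_B = (23.5287,42.6210)
sweep = 180° − θ = 126.4575°

center=(33.4778,25.4876) T_A=(25.6094,7.3044) T_B=(23.5287,42.6210) sweep=126.4575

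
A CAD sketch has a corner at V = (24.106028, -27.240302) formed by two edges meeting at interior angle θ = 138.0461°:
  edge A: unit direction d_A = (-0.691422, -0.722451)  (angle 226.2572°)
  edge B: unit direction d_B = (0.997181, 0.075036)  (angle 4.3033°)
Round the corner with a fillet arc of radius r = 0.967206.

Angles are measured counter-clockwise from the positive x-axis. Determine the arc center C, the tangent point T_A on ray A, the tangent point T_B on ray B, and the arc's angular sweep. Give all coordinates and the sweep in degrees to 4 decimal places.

bisector direction at 295.2803° = (0.427046,-0.904230)
center distance |VC| = r/sin(θ/2) = 0.967206/sin(69.0230°) = 1.035858
C = V + |VC|·bis = (24.5484,-28.1770)
T_A = V + ((C−V)·d_A)·d_A = V + 0.3708·d_A = (23.8496,-27.5082)
T_B = V + ((C−V)·d_B)·d_B = V + 0.3708·d_B = (24.4758,-27.2125)
sweep = 180° − θ = 41.9539°

center=(24.5484,-28.1770) T_A=(23.8496,-27.5082) T_B=(24.4758,-27.2125) sweep=41.9539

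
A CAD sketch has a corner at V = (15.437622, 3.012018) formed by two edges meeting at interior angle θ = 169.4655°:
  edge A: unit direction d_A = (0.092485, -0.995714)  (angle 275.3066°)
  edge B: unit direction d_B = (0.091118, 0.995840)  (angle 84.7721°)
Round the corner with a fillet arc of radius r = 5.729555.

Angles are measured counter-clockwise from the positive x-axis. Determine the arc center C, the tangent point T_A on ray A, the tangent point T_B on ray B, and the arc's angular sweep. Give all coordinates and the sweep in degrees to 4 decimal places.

bisector direction at 0.0394° = (1.000000,0.000687)
center distance |VC| = r/sin(θ/2) = 5.729555/sin(84.7327°) = 5.753852
C = V + |VC|·bis = (21.1915,3.0160)
T_A = V + ((C−V)·d_A)·d_A = V + 0.5282·d_A = (15.4865,2.4861)
T_B = V + ((C−V)·d_B)·d_B = V + 0.5282·d_B = (15.4858,3.5380)
sweep = 180° − θ = 10.5345°

center=(21.1915,3.0160) T_A=(15.4865,2.4861) T_B=(15.4858,3.5380) sweep=10.5345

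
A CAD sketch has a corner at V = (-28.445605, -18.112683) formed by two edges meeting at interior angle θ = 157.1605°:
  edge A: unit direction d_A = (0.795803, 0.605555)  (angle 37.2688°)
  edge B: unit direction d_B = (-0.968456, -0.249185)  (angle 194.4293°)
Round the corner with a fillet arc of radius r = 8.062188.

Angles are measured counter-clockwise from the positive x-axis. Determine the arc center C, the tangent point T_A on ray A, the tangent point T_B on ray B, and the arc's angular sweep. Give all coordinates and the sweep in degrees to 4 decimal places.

center=(-32.0317,-10.7106) T_A=(-27.1496,-17.1265) T_B=(-30.0227,-18.5185) sweep=22.8395

bisector direction at 115.8491° = (-0.436002,0.899946)
center distance |VC| = r/sin(θ/2) = 8.062188/sin(78.5803°) = 8.225019
C = V + |VC|·bis = (-32.0317,-10.7106)
T_A = V + ((C−V)·d_A)·d_A = V + 1.6285·d_A = (-27.1496,-17.1265)
T_B = V + ((C−V)·d_B)·d_B = V + 1.6285·d_B = (-30.0227,-18.5185)
sweep = 180° − θ = 22.8395°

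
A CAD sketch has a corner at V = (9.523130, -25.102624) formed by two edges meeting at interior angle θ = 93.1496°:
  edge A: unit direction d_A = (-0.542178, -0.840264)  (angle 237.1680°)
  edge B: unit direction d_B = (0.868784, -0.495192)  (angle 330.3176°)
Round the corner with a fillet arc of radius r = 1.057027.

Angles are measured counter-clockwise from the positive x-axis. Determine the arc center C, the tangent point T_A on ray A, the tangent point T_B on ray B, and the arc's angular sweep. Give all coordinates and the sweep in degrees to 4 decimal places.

center=(9.8689,-26.5164) T_A=(8.9807,-25.9433) T_B=(10.3923,-25.5980) sweep=86.8504

bisector direction at 283.7428° = (0.237564,-0.971372)
center distance |VC| = r/sin(θ/2) = 1.057027/sin(46.5748°) = 1.455414
C = V + |VC|·bis = (9.8689,-26.5164)
T_A = V + ((C−V)·d_A)·d_A = V + 1.0005·d_A = (8.9807,-25.9433)
T_B = V + ((C−V)·d_B)·d_B = V + 1.0005·d_B = (10.3923,-25.5980)
sweep = 180° − θ = 86.8504°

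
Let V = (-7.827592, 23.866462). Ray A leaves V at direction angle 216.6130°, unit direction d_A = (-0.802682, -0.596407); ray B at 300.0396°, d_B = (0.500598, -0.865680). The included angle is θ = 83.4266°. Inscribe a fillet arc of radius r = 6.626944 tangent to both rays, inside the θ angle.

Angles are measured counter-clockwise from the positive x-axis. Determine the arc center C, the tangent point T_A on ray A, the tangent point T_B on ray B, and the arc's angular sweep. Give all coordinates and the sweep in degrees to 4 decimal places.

bisector direction at 258.3263° = (-0.202338,-0.979316)
center distance |VC| = r/sin(θ/2) = 6.626944/sin(41.7133°) = 9.959284
C = V + |VC|·bis = (-9.8427,14.1132)
T_A = V + ((C−V)·d_A)·d_A = V + 7.4344·d_A = (-13.7951,19.4325)
T_B = V + ((C−V)·d_B)·d_B = V + 7.4344·d_B = (-4.1059,17.4306)
sweep = 180° − θ = 96.5734°

center=(-9.8427,14.1132) T_A=(-13.7951,19.4325) T_B=(-4.1059,17.4306) sweep=96.5734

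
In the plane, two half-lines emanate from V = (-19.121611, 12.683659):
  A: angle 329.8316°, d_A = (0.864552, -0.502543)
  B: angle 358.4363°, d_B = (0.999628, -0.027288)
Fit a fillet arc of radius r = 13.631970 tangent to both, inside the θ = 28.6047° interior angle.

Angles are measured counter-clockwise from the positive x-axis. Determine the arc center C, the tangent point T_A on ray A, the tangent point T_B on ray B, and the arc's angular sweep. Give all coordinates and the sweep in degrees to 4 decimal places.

bisector direction at 344.1340° = (0.961903,-0.273389)
center distance |VC| = r/sin(θ/2) = 13.631970/sin(14.3024°) = 55.181503
C = V + |VC|·bis = (33.9577,-2.4024)
T_A = V + ((C−V)·d_A)·d_A = V + 53.4712·d_A = (27.1070,-14.1879)
T_B = V + ((C−V)·d_B)·d_B = V + 53.4712·d_B = (34.3297,11.2245)
sweep = 180° − θ = 151.3953°

center=(33.9577,-2.4024) T_A=(27.1070,-14.1879) T_B=(34.3297,11.2245) sweep=151.3953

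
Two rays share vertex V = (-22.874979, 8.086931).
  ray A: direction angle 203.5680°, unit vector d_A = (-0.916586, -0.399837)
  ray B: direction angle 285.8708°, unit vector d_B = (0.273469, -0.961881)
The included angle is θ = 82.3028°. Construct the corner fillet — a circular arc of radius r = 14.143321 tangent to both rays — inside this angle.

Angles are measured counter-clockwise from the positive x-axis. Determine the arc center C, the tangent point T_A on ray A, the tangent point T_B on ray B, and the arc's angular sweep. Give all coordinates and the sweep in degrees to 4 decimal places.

center=(-32.0535,-11.3474) T_A=(-37.7085,1.6162) T_B=(-18.4493,-7.4796) sweep=97.6972

bisector direction at 244.7194° = (-0.427052,-0.904227)
center distance |VC| = r/sin(θ/2) = 14.143321/sin(41.1514°) = 21.492743
C = V + |VC|·bis = (-32.0535,-11.3474)
T_A = V + ((C−V)·d_A)·d_A = V + 16.1835·d_A = (-37.7085,1.6162)
T_B = V + ((C−V)·d_B)·d_B = V + 16.1835·d_B = (-18.4493,-7.4796)
sweep = 180° − θ = 97.6972°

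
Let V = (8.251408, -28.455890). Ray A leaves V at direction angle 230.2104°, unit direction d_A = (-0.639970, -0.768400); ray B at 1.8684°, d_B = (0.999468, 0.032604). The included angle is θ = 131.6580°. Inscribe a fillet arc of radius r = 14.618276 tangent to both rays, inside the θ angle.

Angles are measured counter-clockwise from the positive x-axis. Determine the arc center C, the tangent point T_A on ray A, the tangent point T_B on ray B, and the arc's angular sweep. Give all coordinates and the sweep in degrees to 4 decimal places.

bisector direction at 296.0394° = (0.438989,-0.898492)
center distance |VC| = r/sin(θ/2) = 14.618276/sin(65.8290°) = 16.023058
C = V + |VC|·bis = (15.2854,-42.8525)
T_A = V + ((C−V)·d_A)·d_A = V + 6.5608·d_A = (4.0527,-33.4972)
T_B = V + ((C−V)·d_B)·d_B = V + 6.5608·d_B = (14.8087,-28.2420)
sweep = 180° − θ = 48.3420°

center=(15.2854,-42.8525) T_A=(4.0527,-33.4972) T_B=(14.8087,-28.2420) sweep=48.3420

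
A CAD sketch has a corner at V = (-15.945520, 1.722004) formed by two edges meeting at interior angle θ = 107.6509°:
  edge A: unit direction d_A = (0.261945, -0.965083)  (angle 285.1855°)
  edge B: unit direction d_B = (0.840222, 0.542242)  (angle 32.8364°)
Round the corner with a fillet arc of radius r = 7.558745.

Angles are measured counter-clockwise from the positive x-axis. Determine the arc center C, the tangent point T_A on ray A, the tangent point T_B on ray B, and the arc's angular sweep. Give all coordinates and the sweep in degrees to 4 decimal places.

bisector direction at 339.0109° = (0.933649,-0.358190)
center distance |VC| = r/sin(θ/2) = 7.558745/sin(53.8254°) = 9.363892
C = V + |VC|·bis = (-7.2029,-1.6320)
T_A = V + ((C−V)·d_A)·d_A = V + 5.5270·d_A = (-14.4977,-3.6120)
T_B = V + ((C−V)·d_B)·d_B = V + 5.5270·d_B = (-11.3016,4.7190)
sweep = 180° − θ = 72.3491°

center=(-7.2029,-1.6320) T_A=(-14.4977,-3.6120) T_B=(-11.3016,4.7190) sweep=72.3491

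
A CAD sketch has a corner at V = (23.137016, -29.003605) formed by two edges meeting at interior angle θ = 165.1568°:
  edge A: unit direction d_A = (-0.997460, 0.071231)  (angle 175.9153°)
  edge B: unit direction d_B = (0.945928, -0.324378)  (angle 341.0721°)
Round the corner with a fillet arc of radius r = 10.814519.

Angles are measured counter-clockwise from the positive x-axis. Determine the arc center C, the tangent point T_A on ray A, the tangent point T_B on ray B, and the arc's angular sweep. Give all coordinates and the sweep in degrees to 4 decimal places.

bisector direction at 258.4937° = (-0.199476,-0.979903)
center distance |VC| = r/sin(θ/2) = 10.814519/sin(82.5784°) = 10.905883
C = V + |VC|·bis = (20.9616,-39.6903)
T_A = V + ((C−V)·d_A)·d_A = V + 1.4087·d_A = (21.7319,-28.9033)
T_B = V + ((C−V)·d_B)·d_B = V + 1.4087·d_B = (24.4696,-29.4606)
sweep = 180° − θ = 14.8432°

center=(20.9616,-39.6903) T_A=(21.7319,-28.9033) T_B=(24.4696,-29.4606) sweep=14.8432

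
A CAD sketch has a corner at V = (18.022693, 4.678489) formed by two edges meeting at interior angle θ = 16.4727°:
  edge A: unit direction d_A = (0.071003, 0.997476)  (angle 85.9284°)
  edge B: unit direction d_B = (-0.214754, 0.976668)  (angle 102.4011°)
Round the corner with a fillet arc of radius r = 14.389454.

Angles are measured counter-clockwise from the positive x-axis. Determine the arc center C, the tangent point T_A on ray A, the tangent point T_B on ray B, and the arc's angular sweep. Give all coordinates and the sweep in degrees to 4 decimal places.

center=(10.7279,104.8584) T_A=(25.0810,103.8367) T_B=(-3.3258,101.7682) sweep=163.5273

bisector direction at 94.1647° = (-0.072625,0.997359)
center distance |VC| = r/sin(θ/2) = 14.389454/sin(8.2363°) = 100.445140
C = V + |VC|·bis = (10.7279,104.8584)
T_A = V + ((C−V)·d_A)·d_A = V + 99.4091·d_A = (25.0810,103.8367)
T_B = V + ((C−V)·d_B)·d_B = V + 99.4091·d_B = (-3.3258,101.7682)
sweep = 180° − θ = 163.5273°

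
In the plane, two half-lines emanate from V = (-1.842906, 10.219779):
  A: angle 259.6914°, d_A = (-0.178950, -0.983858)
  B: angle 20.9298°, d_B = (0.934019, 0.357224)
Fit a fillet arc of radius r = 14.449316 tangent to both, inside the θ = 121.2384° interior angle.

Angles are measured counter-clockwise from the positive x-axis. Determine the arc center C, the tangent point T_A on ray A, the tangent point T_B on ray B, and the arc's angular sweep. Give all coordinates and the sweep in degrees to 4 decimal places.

center=(10.9173,-0.3700) T_A=(-3.2987,2.2157) T_B=(5.7557,13.1259) sweep=58.7616

bisector direction at 320.3106° = (0.769518,-0.638625)
center distance |VC| = r/sin(θ/2) = 14.449316/sin(60.6192°) = 16.582140
C = V + |VC|·bis = (10.9173,-0.3700)
T_A = V + ((C−V)·d_A)·d_A = V + 8.1354·d_A = (-3.2987,2.2157)
T_B = V + ((C−V)·d_B)·d_B = V + 8.1354·d_B = (5.7557,13.1259)
sweep = 180° − θ = 58.7616°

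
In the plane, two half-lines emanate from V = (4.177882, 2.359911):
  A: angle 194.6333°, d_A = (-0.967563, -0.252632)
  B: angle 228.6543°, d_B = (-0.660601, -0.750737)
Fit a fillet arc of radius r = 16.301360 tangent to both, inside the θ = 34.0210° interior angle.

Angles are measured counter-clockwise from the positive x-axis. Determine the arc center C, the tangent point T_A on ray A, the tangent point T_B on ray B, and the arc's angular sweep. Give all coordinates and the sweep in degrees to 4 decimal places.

bisector direction at 211.6438° = (-0.851326,-0.524637)
center distance |VC| = r/sin(θ/2) = 16.301360/sin(17.0105°) = 55.722201
C = V + |VC|·bis = (-43.2599,-26.8740)
T_A = V + ((C−V)·d_A)·d_A = V + 53.2844·d_A = (-47.3781,-11.1014)
T_B = V + ((C−V)·d_B)·d_B = V + 53.2844·d_B = (-31.0218,-37.6427)
sweep = 180° − θ = 145.9790°

center=(-43.2599,-26.8740) T_A=(-47.3781,-11.1014) T_B=(-31.0218,-37.6427) sweep=145.9790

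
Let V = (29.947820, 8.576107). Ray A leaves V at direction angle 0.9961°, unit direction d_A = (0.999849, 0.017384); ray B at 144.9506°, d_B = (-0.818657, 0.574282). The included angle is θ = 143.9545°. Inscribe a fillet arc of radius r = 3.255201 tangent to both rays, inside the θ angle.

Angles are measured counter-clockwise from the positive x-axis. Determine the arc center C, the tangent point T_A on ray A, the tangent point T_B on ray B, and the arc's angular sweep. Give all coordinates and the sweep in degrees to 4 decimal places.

bisector direction at 72.9734° = (0.292816,0.956169)
center distance |VC| = r/sin(θ/2) = 3.255201/sin(71.9772°) = 3.423163
C = V + |VC|·bis = (30.9502,11.8492)
T_A = V + ((C−V)·d_A)·d_A = V + 1.0591·d_A = (31.0068,8.5945)
T_B = V + ((C−V)·d_B)·d_B = V + 1.0591·d_B = (29.0808,9.1843)
sweep = 180° − θ = 36.0455°

center=(30.9502,11.8492) T_A=(31.0068,8.5945) T_B=(29.0808,9.1843) sweep=36.0455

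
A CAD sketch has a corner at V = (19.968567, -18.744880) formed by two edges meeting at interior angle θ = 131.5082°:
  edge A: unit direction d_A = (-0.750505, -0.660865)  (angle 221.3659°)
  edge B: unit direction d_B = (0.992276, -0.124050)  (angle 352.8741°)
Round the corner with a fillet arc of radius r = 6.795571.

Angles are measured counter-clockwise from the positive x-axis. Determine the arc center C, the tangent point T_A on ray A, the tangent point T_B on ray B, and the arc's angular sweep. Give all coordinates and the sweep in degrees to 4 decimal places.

center=(22.1625,-25.8676) T_A=(17.6716,-20.7675) T_B=(23.0055,-19.1245) sweep=48.4918

bisector direction at 287.1200° = (0.294374,-0.955690)
center distance |VC| = r/sin(θ/2) = 6.795571/sin(65.7541°) = 7.452988
C = V + |VC|·bis = (22.1625,-25.8676)
T_A = V + ((C−V)·d_A)·d_A = V + 3.0606·d_A = (17.6716,-20.7675)
T_B = V + ((C−V)·d_B)·d_B = V + 3.0606·d_B = (23.0055,-19.1245)
sweep = 180° − θ = 48.4918°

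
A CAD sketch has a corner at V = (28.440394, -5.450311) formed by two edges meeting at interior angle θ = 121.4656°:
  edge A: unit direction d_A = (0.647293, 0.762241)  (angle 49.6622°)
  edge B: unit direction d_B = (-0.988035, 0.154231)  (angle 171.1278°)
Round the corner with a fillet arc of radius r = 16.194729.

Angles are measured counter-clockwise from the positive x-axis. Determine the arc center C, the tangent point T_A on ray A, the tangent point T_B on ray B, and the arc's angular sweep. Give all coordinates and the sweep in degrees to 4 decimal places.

bisector direction at 110.3950° = (-0.348490,0.937312)
center distance |VC| = r/sin(θ/2) = 16.194729/sin(60.7328°) = 18.564501
C = V + |VC|·bis = (21.9708,11.9504)
T_A = V + ((C−V)·d_A)·d_A = V + 9.0759·d_A = (34.3151,1.4677)
T_B = V + ((C−V)·d_B)·d_B = V + 9.0759·d_B = (19.4731,-4.0505)
sweep = 180° − θ = 58.5344°

center=(21.9708,11.9504) T_A=(34.3151,1.4677) T_B=(19.4731,-4.0505) sweep=58.5344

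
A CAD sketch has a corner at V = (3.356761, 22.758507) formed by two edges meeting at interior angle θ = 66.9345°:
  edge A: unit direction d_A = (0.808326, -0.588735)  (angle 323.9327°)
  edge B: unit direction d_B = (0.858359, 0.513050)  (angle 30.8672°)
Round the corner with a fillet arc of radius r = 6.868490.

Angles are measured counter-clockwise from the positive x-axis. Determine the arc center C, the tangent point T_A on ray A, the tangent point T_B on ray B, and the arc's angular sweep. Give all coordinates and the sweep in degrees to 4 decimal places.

center=(15.7990,22.1935) T_A=(11.7553,16.6415) T_B=(12.2752,28.0891) sweep=113.0655

bisector direction at 357.3999° = (0.998971,-0.045364)
center distance |VC| = r/sin(θ/2) = 6.868490/sin(33.4672°) = 12.455095
C = V + |VC|·bis = (15.7990,22.1935)
T_A = V + ((C−V)·d_A)·d_A = V + 10.3901·d_A = (11.7553,16.6415)
T_B = V + ((C−V)·d_B)·d_B = V + 10.3901·d_B = (12.2752,28.0891)
sweep = 180° − θ = 113.0655°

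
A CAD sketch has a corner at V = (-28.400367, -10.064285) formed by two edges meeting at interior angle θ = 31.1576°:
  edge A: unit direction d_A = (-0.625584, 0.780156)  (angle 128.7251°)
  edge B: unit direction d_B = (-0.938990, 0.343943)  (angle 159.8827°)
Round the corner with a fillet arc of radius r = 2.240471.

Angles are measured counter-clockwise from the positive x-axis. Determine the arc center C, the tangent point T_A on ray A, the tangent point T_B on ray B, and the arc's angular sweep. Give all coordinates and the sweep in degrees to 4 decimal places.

center=(-35.1754,-5.1966) T_A=(-33.4275,-3.7950) T_B=(-35.9460,-7.3004) sweep=148.8424

bisector direction at 144.3039° = (-0.812123,0.583486)
center distance |VC| = r/sin(θ/2) = 2.240471/sin(15.5788°) = 8.342428
C = V + |VC|·bis = (-35.1754,-5.1966)
T_A = V + ((C−V)·d_A)·d_A = V + 8.0359·d_A = (-33.4275,-3.7950)
T_B = V + ((C−V)·d_B)·d_B = V + 8.0359·d_B = (-35.9460,-7.3004)
sweep = 180° − θ = 148.8424°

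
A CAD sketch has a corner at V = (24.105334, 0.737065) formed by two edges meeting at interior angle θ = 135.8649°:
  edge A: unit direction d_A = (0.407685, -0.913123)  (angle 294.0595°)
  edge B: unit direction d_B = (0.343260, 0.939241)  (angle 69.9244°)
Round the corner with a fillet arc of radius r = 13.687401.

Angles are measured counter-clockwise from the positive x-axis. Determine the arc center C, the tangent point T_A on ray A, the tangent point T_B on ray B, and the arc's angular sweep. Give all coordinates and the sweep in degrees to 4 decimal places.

bisector direction at 1.9920° = (0.999396,0.034759)
center distance |VC| = r/sin(θ/2) = 13.687401/sin(67.9325°) = 14.769383
C = V + |VC|·bis = (38.8658,1.2504)
T_A = V + ((C−V)·d_A)·d_A = V + 5.5488·d_A = (26.3675,-4.3297)
T_B = V + ((C−V)·d_B)·d_B = V + 5.5488·d_B = (26.0100,5.9488)
sweep = 180° − θ = 44.1351°

center=(38.8658,1.2504) T_A=(26.3675,-4.3297) T_B=(26.0100,5.9488) sweep=44.1351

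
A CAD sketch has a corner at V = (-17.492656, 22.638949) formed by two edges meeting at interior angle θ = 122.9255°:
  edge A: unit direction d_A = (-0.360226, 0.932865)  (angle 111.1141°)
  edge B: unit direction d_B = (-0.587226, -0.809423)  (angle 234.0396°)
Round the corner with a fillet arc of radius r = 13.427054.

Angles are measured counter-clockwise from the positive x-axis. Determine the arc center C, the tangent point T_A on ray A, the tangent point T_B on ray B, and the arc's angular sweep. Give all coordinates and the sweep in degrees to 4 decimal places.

center=(-32.6485,24.6136) T_A=(-20.1229,29.4504) T_B=(-21.7803,16.7289) sweep=57.0745

bisector direction at 172.5769° = (-0.991619,0.129196)
center distance |VC| = r/sin(θ/2) = 13.427054/sin(61.4627°) = 15.283952
C = V + |VC|·bis = (-32.6485,24.6136)
T_A = V + ((C−V)·d_A)·d_A = V + 7.3016·d_A = (-20.1229,29.4504)
T_B = V + ((C−V)·d_B)·d_B = V + 7.3016·d_B = (-21.7803,16.7289)
sweep = 180° − θ = 57.0745°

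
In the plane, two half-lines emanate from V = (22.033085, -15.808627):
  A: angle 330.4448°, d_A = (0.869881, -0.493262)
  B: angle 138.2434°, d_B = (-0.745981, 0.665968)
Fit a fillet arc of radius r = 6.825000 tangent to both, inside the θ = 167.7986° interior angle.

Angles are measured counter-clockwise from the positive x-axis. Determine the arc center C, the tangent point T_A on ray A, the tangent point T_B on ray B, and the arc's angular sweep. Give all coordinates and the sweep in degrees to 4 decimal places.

center=(26.0341,-10.2315) T_A=(22.6676,-16.1684) T_B=(21.4889,-15.3228) sweep=12.2014

bisector direction at 54.3441° = (0.582916,0.812532)
center distance |VC| = r/sin(θ/2) = 6.825000/sin(83.8993°) = 6.863873
C = V + |VC|·bis = (26.0341,-10.2315)
T_A = V + ((C−V)·d_A)·d_A = V + 0.7295·d_A = (22.6676,-16.1684)
T_B = V + ((C−V)·d_B)·d_B = V + 0.7295·d_B = (21.4889,-15.3228)
sweep = 180° − θ = 12.2014°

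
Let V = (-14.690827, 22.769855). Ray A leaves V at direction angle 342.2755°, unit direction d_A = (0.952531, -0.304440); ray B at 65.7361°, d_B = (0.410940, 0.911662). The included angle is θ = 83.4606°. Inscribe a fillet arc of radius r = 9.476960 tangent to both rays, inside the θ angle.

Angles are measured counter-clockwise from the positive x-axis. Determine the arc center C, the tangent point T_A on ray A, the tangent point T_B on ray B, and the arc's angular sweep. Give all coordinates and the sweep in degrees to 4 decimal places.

bisector direction at 24.0058° = (0.913504,0.406829)
center distance |VC| = r/sin(θ/2) = 9.476960/sin(41.7303°) = 14.237684
C = V + |VC|·bis = (-1.6846,28.5622)
T_A = V + ((C−V)·d_A)·d_A = V + 10.6254·d_A = (-4.5698,19.5351)
T_B = V + ((C−V)·d_B)·d_B = V + 10.6254·d_B = (-10.3244,32.4566)
sweep = 180° − θ = 96.5394°

center=(-1.6846,28.5622) T_A=(-4.5698,19.5351) T_B=(-10.3244,32.4566) sweep=96.5394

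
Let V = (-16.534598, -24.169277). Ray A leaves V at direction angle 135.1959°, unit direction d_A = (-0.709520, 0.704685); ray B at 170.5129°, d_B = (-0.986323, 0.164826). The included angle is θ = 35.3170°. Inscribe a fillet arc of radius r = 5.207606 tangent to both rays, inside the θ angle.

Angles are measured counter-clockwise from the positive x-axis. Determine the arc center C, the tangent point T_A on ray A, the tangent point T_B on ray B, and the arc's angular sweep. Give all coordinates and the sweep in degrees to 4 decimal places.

bisector direction at 152.8544° = (-0.889850,0.456253)
center distance |VC| = r/sin(θ/2) = 5.207606/sin(17.6585°) = 17.167387
C = V + |VC|·bis = (-31.8110,-16.3366)
T_A = V + ((C−V)·d_A)·d_A = V + 16.3585·d_A = (-28.1413,-12.6417)
T_B = V + ((C−V)·d_B)·d_B = V + 16.3585·d_B = (-32.6693,-21.4730)
sweep = 180° − θ = 144.6830°

center=(-31.8110,-16.3366) T_A=(-28.1413,-12.6417) T_B=(-32.6693,-21.4730) sweep=144.6830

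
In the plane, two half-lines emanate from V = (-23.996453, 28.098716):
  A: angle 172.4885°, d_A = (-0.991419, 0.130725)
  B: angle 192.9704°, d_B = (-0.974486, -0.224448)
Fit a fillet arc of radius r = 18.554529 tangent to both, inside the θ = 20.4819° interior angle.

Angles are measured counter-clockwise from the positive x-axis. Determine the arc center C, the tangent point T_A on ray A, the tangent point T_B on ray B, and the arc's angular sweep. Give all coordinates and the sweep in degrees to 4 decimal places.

bisector direction at 182.7294° = (-0.998866,-0.047620)
center distance |VC| = r/sin(θ/2) = 18.554529/sin(10.2409°) = 104.363159
C = V + |VC|·bis = (-128.2412,23.1290)
T_A = V + ((C−V)·d_A)·d_A = V + 102.7005·d_A = (-125.8157,41.5243)
T_B = V + ((C−V)·d_B)·d_B = V + 102.7005·d_B = (-124.0767,5.0478)
sweep = 180° − θ = 159.5181°

center=(-128.2412,23.1290) T_A=(-125.8157,41.5243) T_B=(-124.0767,5.0478) sweep=159.5181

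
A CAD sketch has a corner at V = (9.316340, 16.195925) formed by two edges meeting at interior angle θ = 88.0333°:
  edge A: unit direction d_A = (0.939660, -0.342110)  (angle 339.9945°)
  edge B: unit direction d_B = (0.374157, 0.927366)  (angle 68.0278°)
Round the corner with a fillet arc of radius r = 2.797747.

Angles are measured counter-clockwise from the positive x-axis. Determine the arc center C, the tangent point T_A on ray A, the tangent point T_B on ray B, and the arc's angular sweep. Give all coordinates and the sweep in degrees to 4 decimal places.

center=(12.9942,17.8343) T_A=(12.0371,15.2054) T_B=(10.3997,18.8811) sweep=91.9667

bisector direction at 24.0111° = (0.913466,0.406914)
center distance |VC| = r/sin(θ/2) = 2.797747/sin(44.0166°) = 4.026304
C = V + |VC|·bis = (12.9942,17.8343)
T_A = V + ((C−V)·d_A)·d_A = V + 2.8955·d_A = (12.0371,15.2054)
T_B = V + ((C−V)·d_B)·d_B = V + 2.8955·d_B = (10.3997,18.8811)
sweep = 180° − θ = 91.9667°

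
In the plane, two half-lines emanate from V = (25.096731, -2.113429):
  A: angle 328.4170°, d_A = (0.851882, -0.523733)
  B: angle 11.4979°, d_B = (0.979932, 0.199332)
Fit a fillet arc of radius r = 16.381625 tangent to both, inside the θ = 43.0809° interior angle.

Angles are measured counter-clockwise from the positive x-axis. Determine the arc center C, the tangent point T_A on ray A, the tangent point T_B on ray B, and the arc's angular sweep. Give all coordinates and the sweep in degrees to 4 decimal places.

bisector direction at 349.9574° = (0.984679,-0.174379)
center distance |VC| = r/sin(θ/2) = 16.381625/sin(21.5404°) = 44.617372
C = V + |VC|·bis = (69.0305,-9.8938)
T_A = V + ((C−V)·d_A)·d_A = V + 41.5012·d_A = (60.4509,-23.8490)
T_B = V + ((C−V)·d_B)·d_B = V + 41.5012·d_B = (65.7651,6.1591)
sweep = 180° − θ = 136.9191°

center=(69.0305,-9.8938) T_A=(60.4509,-23.8490) T_B=(65.7651,6.1591) sweep=136.9191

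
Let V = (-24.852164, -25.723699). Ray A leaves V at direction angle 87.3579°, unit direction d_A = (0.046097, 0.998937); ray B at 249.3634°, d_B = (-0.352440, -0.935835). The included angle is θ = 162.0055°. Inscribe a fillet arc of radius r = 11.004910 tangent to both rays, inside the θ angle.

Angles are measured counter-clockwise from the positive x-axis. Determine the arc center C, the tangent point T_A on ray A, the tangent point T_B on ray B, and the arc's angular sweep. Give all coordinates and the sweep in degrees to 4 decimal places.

center=(-35.7651,-23.4758) T_A=(-24.7718,-23.9831) T_B=(-25.4663,-27.3544) sweep=17.9945

bisector direction at 168.3607° = (-0.979437,0.201751)
center distance |VC| = r/sin(θ/2) = 11.004910/sin(81.0028°) = 11.142003
C = V + |VC|·bis = (-35.7651,-23.4758)
T_A = V + ((C−V)·d_A)·d_A = V + 1.7425·d_A = (-24.7718,-23.9831)
T_B = V + ((C−V)·d_B)·d_B = V + 1.7425·d_B = (-25.4663,-27.3544)
sweep = 180° − θ = 17.9945°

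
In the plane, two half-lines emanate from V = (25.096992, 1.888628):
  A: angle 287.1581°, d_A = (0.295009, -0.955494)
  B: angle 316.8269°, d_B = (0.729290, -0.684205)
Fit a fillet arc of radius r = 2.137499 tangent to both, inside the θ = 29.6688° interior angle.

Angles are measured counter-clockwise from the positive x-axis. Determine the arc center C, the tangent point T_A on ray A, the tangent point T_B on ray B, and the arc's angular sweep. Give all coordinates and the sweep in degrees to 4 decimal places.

bisector direction at 301.9925° = (0.529808,-0.848117)
center distance |VC| = r/sin(θ/2) = 2.137499/sin(14.8344°) = 8.348751
C = V + |VC|·bis = (29.5202,-5.1921)
T_A = V + ((C−V)·d_A)·d_A = V + 8.0705·d_A = (27.4779,-5.8227)
T_B = V + ((C−V)·d_B)·d_B = V + 8.0705·d_B = (30.9827,-3.6332)
sweep = 180° − θ = 150.3312°

center=(29.5202,-5.1921) T_A=(27.4779,-5.8227) T_B=(30.9827,-3.6332) sweep=150.3312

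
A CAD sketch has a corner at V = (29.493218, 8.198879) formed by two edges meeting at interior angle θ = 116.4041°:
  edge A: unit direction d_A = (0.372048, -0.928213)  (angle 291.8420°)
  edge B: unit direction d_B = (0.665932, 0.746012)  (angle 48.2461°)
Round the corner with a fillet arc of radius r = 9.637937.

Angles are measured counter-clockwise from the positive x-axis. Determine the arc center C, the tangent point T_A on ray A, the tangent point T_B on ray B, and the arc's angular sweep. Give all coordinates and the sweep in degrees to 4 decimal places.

bisector direction at 350.0440° = (0.984941,-0.172891)
center distance |VC| = r/sin(θ/2) = 9.637937/sin(58.2020°) = 11.339929
C = V + |VC|·bis = (40.6624,6.2383)
T_A = V + ((C−V)·d_A)·d_A = V + 5.9753·d_A = (31.7163,2.6525)
T_B = V + ((C−V)·d_B)·d_B = V + 5.9753·d_B = (33.4724,12.6565)
sweep = 180° − θ = 63.5959°

center=(40.6624,6.2383) T_A=(31.7163,2.6525) T_B=(33.4724,12.6565) sweep=63.5959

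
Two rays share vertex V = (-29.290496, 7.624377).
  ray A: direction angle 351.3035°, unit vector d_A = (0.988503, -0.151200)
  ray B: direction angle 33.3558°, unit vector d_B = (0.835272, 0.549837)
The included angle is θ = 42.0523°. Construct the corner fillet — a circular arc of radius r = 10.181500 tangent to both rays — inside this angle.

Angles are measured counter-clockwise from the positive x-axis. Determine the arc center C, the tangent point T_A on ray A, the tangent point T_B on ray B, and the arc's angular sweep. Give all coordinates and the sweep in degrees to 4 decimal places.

center=(-1.5680,13.6839) T_A=(-3.1074,3.6194) T_B=(-7.1662,22.1882) sweep=137.9477

bisector direction at 12.3296° = (0.976935,0.213536)
center distance |VC| = r/sin(θ/2) = 10.181500/sin(21.0262°) = 28.377007
C = V + |VC|·bis = (-1.5680,13.6839)
T_A = V + ((C−V)·d_A)·d_A = V + 26.4876·d_A = (-3.1074,3.6194)
T_B = V + ((C−V)·d_B)·d_B = V + 26.4876·d_B = (-7.1662,22.1882)
sweep = 180° − θ = 137.9477°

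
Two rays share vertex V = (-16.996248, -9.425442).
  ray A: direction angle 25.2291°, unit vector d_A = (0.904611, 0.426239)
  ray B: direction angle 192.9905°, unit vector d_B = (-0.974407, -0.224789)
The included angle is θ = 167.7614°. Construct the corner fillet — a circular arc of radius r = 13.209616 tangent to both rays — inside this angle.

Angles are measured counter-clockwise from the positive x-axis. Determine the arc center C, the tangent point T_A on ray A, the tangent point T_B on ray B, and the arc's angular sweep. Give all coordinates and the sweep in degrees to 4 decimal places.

center=(-21.3456,3.1278) T_A=(-15.7151,-8.8218) T_B=(-18.3762,-9.7438) sweep=12.2386

bisector direction at 109.1098° = (-0.327380,0.944893)
center distance |VC| = r/sin(θ/2) = 13.209616/sin(83.8807°) = 13.285314
C = V + |VC|·bis = (-21.3456,3.1278)
T_A = V + ((C−V)·d_A)·d_A = V + 1.4162·d_A = (-15.7151,-8.8218)
T_B = V + ((C−V)·d_B)·d_B = V + 1.4162·d_B = (-18.3762,-9.7438)
sweep = 180° − θ = 12.2386°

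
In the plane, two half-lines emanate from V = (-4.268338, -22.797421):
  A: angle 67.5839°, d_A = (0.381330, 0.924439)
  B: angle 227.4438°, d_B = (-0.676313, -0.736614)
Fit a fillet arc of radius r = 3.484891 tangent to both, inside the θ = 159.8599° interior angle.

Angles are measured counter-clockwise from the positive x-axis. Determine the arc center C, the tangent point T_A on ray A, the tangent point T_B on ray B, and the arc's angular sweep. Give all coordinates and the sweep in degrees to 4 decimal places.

center=(-7.2539,-20.8964) T_A=(-4.0323,-22.2253) T_B=(-4.6869,-23.2533) sweep=20.1401

bisector direction at 147.5138° = (-0.843521,0.537096)
center distance |VC| = r/sin(θ/2) = 3.484891/sin(79.9300°) = 3.539417
C = V + |VC|·bis = (-7.2539,-20.8964)
T_A = V + ((C−V)·d_A)·d_A = V + 0.6189·d_A = (-4.0323,-22.2253)
T_B = V + ((C−V)·d_B)·d_B = V + 0.6189·d_B = (-4.6869,-23.2533)
sweep = 180° − θ = 20.1401°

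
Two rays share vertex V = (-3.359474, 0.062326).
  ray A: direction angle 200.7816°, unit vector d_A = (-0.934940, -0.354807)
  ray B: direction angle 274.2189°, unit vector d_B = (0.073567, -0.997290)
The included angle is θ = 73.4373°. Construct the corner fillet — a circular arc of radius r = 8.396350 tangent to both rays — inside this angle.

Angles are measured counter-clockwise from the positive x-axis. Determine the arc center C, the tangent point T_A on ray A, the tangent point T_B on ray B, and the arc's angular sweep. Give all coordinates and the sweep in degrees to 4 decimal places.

center=(-10.9049,-11.7818) T_A=(-13.8840,-3.9317) T_B=(-2.5313,-11.1641) sweep=106.5627

bisector direction at 237.5002° = (-0.537296,-0.843394)
center distance |VC| = r/sin(θ/2) = 8.396350/sin(36.7186°) = 14.043394
C = V + |VC|·bis = (-10.9049,-11.7818)
T_A = V + ((C−V)·d_A)·d_A = V + 11.2569·d_A = (-13.8840,-3.9317)
T_B = V + ((C−V)·d_B)·d_B = V + 11.2569·d_B = (-2.5313,-11.1641)
sweep = 180° − θ = 106.5627°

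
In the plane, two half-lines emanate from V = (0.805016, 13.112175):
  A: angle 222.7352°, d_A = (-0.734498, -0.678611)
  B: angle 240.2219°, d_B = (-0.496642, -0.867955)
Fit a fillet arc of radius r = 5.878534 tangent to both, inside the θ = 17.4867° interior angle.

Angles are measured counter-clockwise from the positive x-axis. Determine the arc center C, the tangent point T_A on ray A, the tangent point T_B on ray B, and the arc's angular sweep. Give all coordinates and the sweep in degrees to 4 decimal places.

bisector direction at 231.4785° = (-0.622808,-0.782375)
center distance |VC| = r/sin(θ/2) = 5.878534/sin(8.7433°) = 38.672360
C = V + |VC|·bis = (-23.2804,-17.1441)
T_A = V + ((C−V)·d_A)·d_A = V + 38.2230·d_A = (-27.2697,-12.8263)
T_B = V + ((C−V)·d_B)·d_B = V + 38.2230·d_B = (-18.1781,-20.0636)
sweep = 180° − θ = 162.5133°

center=(-23.2804,-17.1441) T_A=(-27.2697,-12.8263) T_B=(-18.1781,-20.0636) sweep=162.5133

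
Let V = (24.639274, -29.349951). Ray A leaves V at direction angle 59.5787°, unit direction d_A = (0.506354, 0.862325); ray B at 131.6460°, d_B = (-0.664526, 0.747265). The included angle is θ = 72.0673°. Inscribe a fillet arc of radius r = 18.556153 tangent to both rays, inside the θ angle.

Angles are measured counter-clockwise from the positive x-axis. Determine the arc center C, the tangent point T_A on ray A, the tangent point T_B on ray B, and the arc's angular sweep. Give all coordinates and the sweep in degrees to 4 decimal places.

center=(21.5543,2.0430) T_A=(37.5558,-7.3530) T_B=(7.6880,-10.2881) sweep=107.9327

bisector direction at 95.6123° = (-0.097797,0.995206)
center distance |VC| = r/sin(θ/2) = 18.556153/sin(36.0337°) = 31.544120
C = V + |VC|·bis = (21.5543,2.0430)
T_A = V + ((C−V)·d_A)·d_A = V + 25.5088·d_A = (37.5558,-7.3530)
T_B = V + ((C−V)·d_B)·d_B = V + 25.5088·d_B = (7.6880,-10.2881)
sweep = 180° − θ = 107.9327°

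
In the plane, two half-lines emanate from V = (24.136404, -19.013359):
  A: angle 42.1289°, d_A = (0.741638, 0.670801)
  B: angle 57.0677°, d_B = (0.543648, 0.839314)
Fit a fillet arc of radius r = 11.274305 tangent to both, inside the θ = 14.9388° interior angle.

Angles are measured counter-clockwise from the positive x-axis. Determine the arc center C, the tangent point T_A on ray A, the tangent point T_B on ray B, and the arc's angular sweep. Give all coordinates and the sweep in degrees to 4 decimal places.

center=(80.3483,47.0314) T_A=(87.9111,38.6699) T_B=(70.8856,53.1606) sweep=165.0612

bisector direction at 49.5983° = (0.648142,0.761519)
center distance |VC| = r/sin(θ/2) = 11.274305/sin(7.4694°) = 86.727643
C = V + |VC|·bis = (80.3483,47.0314)
T_A = V + ((C−V)·d_A)·d_A = V + 85.9917·d_A = (87.9111,38.6699)
T_B = V + ((C−V)·d_B)·d_B = V + 85.9917·d_B = (70.8856,53.1606)
sweep = 180° − θ = 165.0612°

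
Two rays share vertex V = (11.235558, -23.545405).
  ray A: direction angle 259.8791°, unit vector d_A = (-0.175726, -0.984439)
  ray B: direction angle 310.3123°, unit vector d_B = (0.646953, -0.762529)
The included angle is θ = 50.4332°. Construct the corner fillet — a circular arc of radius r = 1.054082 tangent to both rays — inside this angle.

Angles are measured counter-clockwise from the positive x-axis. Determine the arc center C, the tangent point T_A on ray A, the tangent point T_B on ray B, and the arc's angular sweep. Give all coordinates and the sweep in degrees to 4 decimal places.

center=(11.8799,-25.9342) T_A=(10.8422,-25.7489) T_B=(12.6837,-25.2522) sweep=129.5668

bisector direction at 285.0957° = (0.260432,-0.965492)
center distance |VC| = r/sin(θ/2) = 1.054082/sin(25.2166°) = 2.474130
C = V + |VC|·bis = (11.8799,-25.9342)
T_A = V + ((C−V)·d_A)·d_A = V + 2.2384·d_A = (10.8422,-25.7489)
T_B = V + ((C−V)·d_B)·d_B = V + 2.2384·d_B = (12.6837,-25.2522)
sweep = 180° − θ = 129.5668°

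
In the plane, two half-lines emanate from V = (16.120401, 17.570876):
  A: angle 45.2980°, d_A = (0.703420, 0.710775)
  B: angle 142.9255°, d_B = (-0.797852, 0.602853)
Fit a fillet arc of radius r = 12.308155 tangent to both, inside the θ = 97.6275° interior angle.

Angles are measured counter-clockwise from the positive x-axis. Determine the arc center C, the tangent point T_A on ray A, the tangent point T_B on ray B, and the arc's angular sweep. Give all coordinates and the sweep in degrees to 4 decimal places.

bisector direction at 94.1118° = (-0.071702,0.997426)
center distance |VC| = r/sin(θ/2) = 12.308155/sin(48.8137°) = 16.354766
C = V + |VC|·bis = (14.9477,33.8835)
T_A = V + ((C−V)·d_A)·d_A = V + 10.7698·d_A = (23.6961,25.2258)
T_B = V + ((C−V)·d_B)·d_B = V + 10.7698·d_B = (7.5277,24.0635)
sweep = 180° − θ = 82.3725°

center=(14.9477,33.8835) T_A=(23.6961,25.2258) T_B=(7.5277,24.0635) sweep=82.3725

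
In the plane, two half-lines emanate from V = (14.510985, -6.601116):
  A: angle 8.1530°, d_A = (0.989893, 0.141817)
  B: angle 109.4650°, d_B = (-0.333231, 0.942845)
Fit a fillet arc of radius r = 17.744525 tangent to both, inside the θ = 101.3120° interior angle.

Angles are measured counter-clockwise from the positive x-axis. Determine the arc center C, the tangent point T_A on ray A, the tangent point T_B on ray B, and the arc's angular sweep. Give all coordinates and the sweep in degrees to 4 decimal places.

center=(26.3940,13.0270) T_A=(28.9105,-4.5382) T_B=(9.6636,7.1140) sweep=78.6880

bisector direction at 58.8090° = (0.517893,0.855446)
center distance |VC| = r/sin(θ/2) = 17.744525/sin(50.6560°) = 22.944906
C = V + |VC|·bis = (26.3940,13.0270)
T_A = V + ((C−V)·d_A)·d_A = V + 14.5465·d_A = (28.9105,-4.5382)
T_B = V + ((C−V)·d_B)·d_B = V + 14.5465·d_B = (9.6636,7.1140)
sweep = 180° − θ = 78.6880°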